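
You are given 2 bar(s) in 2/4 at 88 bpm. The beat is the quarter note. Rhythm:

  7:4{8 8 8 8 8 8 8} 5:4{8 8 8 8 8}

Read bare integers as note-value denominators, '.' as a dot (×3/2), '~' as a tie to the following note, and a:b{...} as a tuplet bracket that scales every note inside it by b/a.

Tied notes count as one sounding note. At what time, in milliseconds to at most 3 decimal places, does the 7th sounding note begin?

1. 0.0ms @ 0 + 194.805ms (2/7)
2. 194.805ms @ 2/7 + 194.805ms (2/7)
3. 389.61ms @ 4/7 + 194.805ms (2/7)
4. 584.416ms @ 6/7 + 194.805ms (2/7)
5. 779.221ms @ 8/7 + 194.805ms (2/7)
6. 974.026ms @ 10/7 + 194.805ms (2/7)
7. 1168.831ms @ 12/7 + 194.805ms (2/7)
8. 1363.636ms @ 2 + 272.727ms (2/5)
9. 1636.364ms @ 12/5 + 272.727ms (2/5)
10. 1909.091ms @ 14/5 + 272.727ms (2/5)
11. 2181.818ms @ 16/5 + 272.727ms (2/5)
12. 2454.545ms @ 18/5 + 272.727ms (2/5)

note 7 onset = 12/7b = 1168.831ms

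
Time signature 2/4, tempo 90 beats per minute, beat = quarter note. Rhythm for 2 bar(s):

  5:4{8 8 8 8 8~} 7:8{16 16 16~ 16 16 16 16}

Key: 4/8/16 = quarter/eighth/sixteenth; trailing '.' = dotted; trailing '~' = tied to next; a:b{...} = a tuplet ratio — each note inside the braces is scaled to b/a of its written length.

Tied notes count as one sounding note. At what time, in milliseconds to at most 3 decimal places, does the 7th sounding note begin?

1. 0.0ms @ 0 + 266.667ms (2/5)
2. 266.667ms @ 2/5 + 266.667ms (2/5)
3. 533.333ms @ 4/5 + 266.667ms (2/5)
4. 800.0ms @ 6/5 + 266.667ms (2/5)
5. 1066.667ms @ 8/5 + 457.143ms (24/35)
6. 1523.81ms @ 16/7 + 190.476ms (2/7)
7. 1714.286ms @ 18/7 + 380.952ms (4/7)
8. 2095.238ms @ 22/7 + 190.476ms (2/7)
9. 2285.714ms @ 24/7 + 190.476ms (2/7)
10. 2476.19ms @ 26/7 + 190.476ms (2/7)

note 7 onset = 18/7b = 1714.286ms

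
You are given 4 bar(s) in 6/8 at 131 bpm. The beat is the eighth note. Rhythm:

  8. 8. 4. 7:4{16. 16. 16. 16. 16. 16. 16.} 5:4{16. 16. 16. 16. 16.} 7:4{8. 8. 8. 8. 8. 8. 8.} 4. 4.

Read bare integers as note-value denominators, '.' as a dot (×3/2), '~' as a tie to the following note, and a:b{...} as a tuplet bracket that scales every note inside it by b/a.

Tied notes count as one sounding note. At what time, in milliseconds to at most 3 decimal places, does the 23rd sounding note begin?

1. 0.0ms @ 0 + 687.023ms (3/2)
2. 687.023ms @ 3/2 + 687.023ms (3/2)
3. 1374.046ms @ 3 + 1374.046ms (3)
4. 2748.092ms @ 6 + 196.292ms (3/7)
5. 2944.384ms @ 45/7 + 196.292ms (3/7)
6. 3140.676ms @ 48/7 + 196.292ms (3/7)
7. 3336.968ms @ 51/7 + 196.292ms (3/7)
8. 3533.261ms @ 54/7 + 196.292ms (3/7)
9. 3729.553ms @ 57/7 + 196.292ms (3/7)
10. 3925.845ms @ 60/7 + 196.292ms (3/7)
11. 4122.137ms @ 9 + 274.809ms (3/5)
12. 4396.947ms @ 48/5 + 274.809ms (3/5)
13. 4671.756ms @ 51/5 + 274.809ms (3/5)
14. 4946.565ms @ 54/5 + 274.809ms (3/5)
15. 5221.374ms @ 57/5 + 274.809ms (3/5)
16. 5496.183ms @ 12 + 392.585ms (6/7)
17. 5888.768ms @ 90/7 + 392.585ms (6/7)
18. 6281.352ms @ 96/7 + 392.585ms (6/7)
19. 6673.937ms @ 102/7 + 392.585ms (6/7)
20. 7066.521ms @ 108/7 + 392.585ms (6/7)
21. 7459.106ms @ 114/7 + 392.585ms (6/7)
22. 7851.69ms @ 120/7 + 392.585ms (6/7)
23. 8244.275ms @ 18 + 1374.046ms (3)
24. 9618.321ms @ 21 + 1374.046ms (3)

note 23 onset = 18b = 8244.275ms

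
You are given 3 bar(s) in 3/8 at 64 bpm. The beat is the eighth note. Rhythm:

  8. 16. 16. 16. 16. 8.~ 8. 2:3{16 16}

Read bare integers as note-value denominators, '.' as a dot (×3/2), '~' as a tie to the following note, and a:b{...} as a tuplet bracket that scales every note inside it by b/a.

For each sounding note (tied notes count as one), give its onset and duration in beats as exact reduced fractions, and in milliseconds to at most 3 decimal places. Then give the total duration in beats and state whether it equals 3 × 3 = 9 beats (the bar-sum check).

1) 0.0ms=0b +1406.25ms=3/2b
2) 1406.25ms=3/2b +703.125ms=3/4b
3) 2109.375ms=9/4b +703.125ms=3/4b
4) 2812.5ms=3b +703.125ms=3/4b
5) 3515.625ms=15/4b +703.125ms=3/4b
6) 4218.75ms=9/2b +2812.5ms=3b
7) 7031.25ms=15/2b +703.125ms=3/4b
8) 7734.375ms=33/4b +703.125ms=3/4b
Σ=9b of 9 (64bpm 3/8) — PASS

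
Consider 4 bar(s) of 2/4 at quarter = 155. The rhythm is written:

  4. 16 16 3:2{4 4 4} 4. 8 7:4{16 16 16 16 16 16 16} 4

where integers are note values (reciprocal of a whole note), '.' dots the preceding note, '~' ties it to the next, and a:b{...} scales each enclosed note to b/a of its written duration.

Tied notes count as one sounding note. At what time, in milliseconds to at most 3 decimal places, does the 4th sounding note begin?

1. 0.0ms @ 0 + 580.645ms (3/2)
2. 580.645ms @ 3/2 + 96.774ms (1/4)
3. 677.419ms @ 7/4 + 96.774ms (1/4)
4. 774.194ms @ 2 + 258.065ms (2/3)
5. 1032.258ms @ 8/3 + 258.065ms (2/3)
6. 1290.323ms @ 10/3 + 258.065ms (2/3)
7. 1548.387ms @ 4 + 580.645ms (3/2)
8. 2129.032ms @ 11/2 + 193.548ms (1/2)
9. 2322.581ms @ 6 + 55.3ms (1/7)
10. 2377.88ms @ 43/7 + 55.3ms (1/7)
11. 2433.18ms @ 44/7 + 55.3ms (1/7)
12. 2488.479ms @ 45/7 + 55.3ms (1/7)
13. 2543.779ms @ 46/7 + 55.3ms (1/7)
14. 2599.078ms @ 47/7 + 55.3ms (1/7)
15. 2654.378ms @ 48/7 + 55.3ms (1/7)
16. 2709.677ms @ 7 + 387.097ms (1)

note 4 onset = 2b = 774.194ms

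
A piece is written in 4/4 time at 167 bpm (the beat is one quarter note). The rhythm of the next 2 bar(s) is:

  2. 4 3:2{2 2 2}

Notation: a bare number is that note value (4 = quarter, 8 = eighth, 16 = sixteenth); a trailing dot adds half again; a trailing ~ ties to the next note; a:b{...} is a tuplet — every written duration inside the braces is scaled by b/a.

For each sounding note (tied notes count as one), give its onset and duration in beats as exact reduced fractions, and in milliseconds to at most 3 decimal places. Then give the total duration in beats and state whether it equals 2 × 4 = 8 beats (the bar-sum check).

1) 0.0ms=0b +1077.844ms=3b
2) 1077.844ms=3b +359.281ms=1b
3) 1437.126ms=4b +479.042ms=4/3b
4) 1916.168ms=16/3b +479.042ms=4/3b
5) 2395.21ms=20/3b +479.042ms=4/3b
Σ=8b of 8 (167bpm 4/4) — PASS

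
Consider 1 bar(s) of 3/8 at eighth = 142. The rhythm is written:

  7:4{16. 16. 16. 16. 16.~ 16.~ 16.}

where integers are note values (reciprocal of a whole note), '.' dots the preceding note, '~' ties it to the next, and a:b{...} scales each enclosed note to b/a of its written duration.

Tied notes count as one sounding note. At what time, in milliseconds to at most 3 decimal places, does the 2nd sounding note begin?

note 2 onset = 3/7b = 181.087ms

1. 0.0ms @ 0 + 181.087ms (3/7)
2. 181.087ms @ 3/7 + 181.087ms (3/7)
3. 362.173ms @ 6/7 + 181.087ms (3/7)
4. 543.26ms @ 9/7 + 181.087ms (3/7)
5. 724.346ms @ 12/7 + 543.26ms (9/7)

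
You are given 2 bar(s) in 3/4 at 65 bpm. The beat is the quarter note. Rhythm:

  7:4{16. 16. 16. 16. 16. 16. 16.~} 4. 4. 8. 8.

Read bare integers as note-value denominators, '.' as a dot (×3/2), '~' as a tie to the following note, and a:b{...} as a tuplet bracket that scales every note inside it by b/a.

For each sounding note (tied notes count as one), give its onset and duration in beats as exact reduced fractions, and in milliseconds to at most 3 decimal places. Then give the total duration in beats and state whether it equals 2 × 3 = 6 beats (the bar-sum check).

1) 0.0ms=0b +197.802ms=3/14b
2) 197.802ms=3/14b +197.802ms=3/14b
3) 395.604ms=3/7b +197.802ms=3/14b
4) 593.407ms=9/14b +197.802ms=3/14b
5) 791.209ms=6/7b +197.802ms=3/14b
6) 989.011ms=15/14b +197.802ms=3/14b
7) 1186.813ms=9/7b +1582.418ms=12/7b
8) 2769.231ms=3b +1384.615ms=3/2b
9) 4153.846ms=9/2b +692.308ms=3/4b
10) 4846.154ms=21/4b +692.308ms=3/4b
Σ=6b of 6 (65bpm 3/4) — PASS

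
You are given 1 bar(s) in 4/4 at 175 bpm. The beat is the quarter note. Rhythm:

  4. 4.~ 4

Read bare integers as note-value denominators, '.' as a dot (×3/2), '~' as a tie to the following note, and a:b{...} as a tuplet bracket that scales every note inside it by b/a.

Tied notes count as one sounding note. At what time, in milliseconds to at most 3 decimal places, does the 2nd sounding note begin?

note 2 onset = 3/2b = 514.286ms

1. 0.0ms @ 0 + 514.286ms (3/2)
2. 514.286ms @ 3/2 + 857.143ms (5/2)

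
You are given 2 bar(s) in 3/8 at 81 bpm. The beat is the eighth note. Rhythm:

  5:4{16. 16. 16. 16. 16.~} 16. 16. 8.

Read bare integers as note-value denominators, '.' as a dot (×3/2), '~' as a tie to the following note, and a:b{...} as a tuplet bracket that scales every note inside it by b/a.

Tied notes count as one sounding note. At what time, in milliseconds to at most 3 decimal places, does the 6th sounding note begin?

note 6 onset = 15/4b = 2777.778ms

1. 0.0ms @ 0 + 444.444ms (3/5)
2. 444.444ms @ 3/5 + 444.444ms (3/5)
3. 888.889ms @ 6/5 + 444.444ms (3/5)
4. 1333.333ms @ 9/5 + 444.444ms (3/5)
5. 1777.778ms @ 12/5 + 1000.0ms (27/20)
6. 2777.778ms @ 15/4 + 555.556ms (3/4)
7. 3333.333ms @ 9/2 + 1111.111ms (3/2)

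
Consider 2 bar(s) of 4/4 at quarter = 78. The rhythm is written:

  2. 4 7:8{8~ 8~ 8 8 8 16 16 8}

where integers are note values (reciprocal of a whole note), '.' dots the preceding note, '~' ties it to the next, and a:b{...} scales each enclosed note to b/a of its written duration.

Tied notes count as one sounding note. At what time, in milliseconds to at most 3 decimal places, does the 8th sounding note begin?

1. 0.0ms @ 0 + 2307.692ms (3)
2. 2307.692ms @ 3 + 769.231ms (1)
3. 3076.923ms @ 4 + 1318.681ms (12/7)
4. 4395.604ms @ 40/7 + 439.56ms (4/7)
5. 4835.165ms @ 44/7 + 439.56ms (4/7)
6. 5274.725ms @ 48/7 + 219.78ms (2/7)
7. 5494.505ms @ 50/7 + 219.78ms (2/7)
8. 5714.286ms @ 52/7 + 439.56ms (4/7)

note 8 onset = 52/7b = 5714.286ms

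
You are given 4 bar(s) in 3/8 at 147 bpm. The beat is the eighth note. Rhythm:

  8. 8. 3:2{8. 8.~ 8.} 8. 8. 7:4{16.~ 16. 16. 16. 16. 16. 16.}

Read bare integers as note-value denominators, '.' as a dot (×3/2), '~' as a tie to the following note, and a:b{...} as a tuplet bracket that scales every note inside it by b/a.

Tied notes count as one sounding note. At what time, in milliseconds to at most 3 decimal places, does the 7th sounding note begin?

note 7 onset = 9b = 3673.469ms

1. 0.0ms @ 0 + 612.245ms (3/2)
2. 612.245ms @ 3/2 + 612.245ms (3/2)
3. 1224.49ms @ 3 + 408.163ms (1)
4. 1632.653ms @ 4 + 816.327ms (2)
5. 2448.98ms @ 6 + 612.245ms (3/2)
6. 3061.224ms @ 15/2 + 612.245ms (3/2)
7. 3673.469ms @ 9 + 349.854ms (6/7)
8. 4023.324ms @ 69/7 + 174.927ms (3/7)
9. 4198.251ms @ 72/7 + 174.927ms (3/7)
10. 4373.178ms @ 75/7 + 174.927ms (3/7)
11. 4548.105ms @ 78/7 + 174.927ms (3/7)
12. 4723.032ms @ 81/7 + 174.927ms (3/7)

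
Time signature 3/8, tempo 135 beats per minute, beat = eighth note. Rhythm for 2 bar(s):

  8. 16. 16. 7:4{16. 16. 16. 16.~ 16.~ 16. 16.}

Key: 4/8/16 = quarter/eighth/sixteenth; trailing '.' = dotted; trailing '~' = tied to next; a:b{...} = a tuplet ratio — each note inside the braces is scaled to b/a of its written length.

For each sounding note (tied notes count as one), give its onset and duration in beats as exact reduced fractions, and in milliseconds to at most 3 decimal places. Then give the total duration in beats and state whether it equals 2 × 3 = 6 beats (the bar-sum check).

1) 0.0ms=0b +666.667ms=3/2b
2) 666.667ms=3/2b +333.333ms=3/4b
3) 1000.0ms=9/4b +333.333ms=3/4b
4) 1333.333ms=3b +190.476ms=3/7b
5) 1523.81ms=24/7b +190.476ms=3/7b
6) 1714.286ms=27/7b +190.476ms=3/7b
7) 1904.762ms=30/7b +571.429ms=9/7b
8) 2476.19ms=39/7b +190.476ms=3/7b
Σ=6b of 6 (135bpm 3/8) — PASS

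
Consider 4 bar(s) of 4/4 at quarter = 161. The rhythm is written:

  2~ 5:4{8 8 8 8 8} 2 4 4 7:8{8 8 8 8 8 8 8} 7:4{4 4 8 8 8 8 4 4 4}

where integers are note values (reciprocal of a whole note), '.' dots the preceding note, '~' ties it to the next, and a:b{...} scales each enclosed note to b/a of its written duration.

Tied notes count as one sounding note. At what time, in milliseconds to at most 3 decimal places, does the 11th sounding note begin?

1. 0.0ms @ 0 + 894.41ms (12/5)
2. 894.41ms @ 12/5 + 149.068ms (2/5)
3. 1043.478ms @ 14/5 + 149.068ms (2/5)
4. 1192.547ms @ 16/5 + 149.068ms (2/5)
5. 1341.615ms @ 18/5 + 149.068ms (2/5)
6. 1490.683ms @ 4 + 745.342ms (2)
7. 2236.025ms @ 6 + 372.671ms (1)
8. 2608.696ms @ 7 + 372.671ms (1)
9. 2981.366ms @ 8 + 212.955ms (4/7)
10. 3194.321ms @ 60/7 + 212.955ms (4/7)
11. 3407.276ms @ 64/7 + 212.955ms (4/7)
12. 3620.231ms @ 68/7 + 212.955ms (4/7)
13. 3833.185ms @ 72/7 + 212.955ms (4/7)
14. 4046.14ms @ 76/7 + 212.955ms (4/7)
15. 4259.095ms @ 80/7 + 212.955ms (4/7)
16. 4472.05ms @ 12 + 212.955ms (4/7)
17. 4685.004ms @ 88/7 + 212.955ms (4/7)
18. 4897.959ms @ 92/7 + 106.477ms (2/7)
19. 5004.437ms @ 94/7 + 106.477ms (2/7)
20. 5110.914ms @ 96/7 + 106.477ms (2/7)
21. 5217.391ms @ 14 + 106.477ms (2/7)
22. 5323.869ms @ 100/7 + 212.955ms (4/7)
23. 5536.823ms @ 104/7 + 212.955ms (4/7)
24. 5749.778ms @ 108/7 + 212.955ms (4/7)

note 11 onset = 64/7b = 3407.276ms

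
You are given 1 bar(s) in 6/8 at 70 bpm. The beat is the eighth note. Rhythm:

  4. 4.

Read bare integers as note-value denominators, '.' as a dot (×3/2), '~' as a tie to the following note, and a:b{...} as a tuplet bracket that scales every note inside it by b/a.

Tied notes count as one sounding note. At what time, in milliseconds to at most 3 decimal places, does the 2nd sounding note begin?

note 2 onset = 3b = 2571.429ms

1. 0.0ms @ 0 + 2571.429ms (3)
2. 2571.429ms @ 3 + 2571.429ms (3)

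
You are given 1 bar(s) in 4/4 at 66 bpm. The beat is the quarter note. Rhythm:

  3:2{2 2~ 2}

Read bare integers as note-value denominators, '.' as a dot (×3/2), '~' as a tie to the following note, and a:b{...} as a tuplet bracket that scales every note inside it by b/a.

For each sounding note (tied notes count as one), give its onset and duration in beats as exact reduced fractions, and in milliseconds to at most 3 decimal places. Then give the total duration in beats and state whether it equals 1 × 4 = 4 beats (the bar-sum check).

1) 0.0ms=0b +1212.121ms=4/3b
2) 1212.121ms=4/3b +2424.242ms=8/3b
Σ=4b of 4 (66bpm 4/4) — PASS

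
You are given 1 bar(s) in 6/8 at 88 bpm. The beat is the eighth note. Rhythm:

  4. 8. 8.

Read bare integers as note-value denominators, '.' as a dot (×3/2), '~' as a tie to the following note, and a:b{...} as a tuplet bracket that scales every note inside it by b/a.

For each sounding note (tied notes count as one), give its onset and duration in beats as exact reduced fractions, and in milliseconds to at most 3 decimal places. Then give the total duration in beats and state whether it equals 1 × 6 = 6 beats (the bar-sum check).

1) 0.0ms=0b +2045.455ms=3b
2) 2045.455ms=3b +1022.727ms=3/2b
3) 3068.182ms=9/2b +1022.727ms=3/2b
Σ=6b of 6 (88bpm 6/8) — PASS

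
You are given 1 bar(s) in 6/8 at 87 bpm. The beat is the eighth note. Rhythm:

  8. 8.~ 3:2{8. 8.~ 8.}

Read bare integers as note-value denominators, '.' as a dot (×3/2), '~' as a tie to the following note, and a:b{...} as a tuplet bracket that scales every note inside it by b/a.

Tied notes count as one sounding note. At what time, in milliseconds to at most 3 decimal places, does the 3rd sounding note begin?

note 3 onset = 4b = 2758.621ms

1. 0.0ms @ 0 + 1034.483ms (3/2)
2. 1034.483ms @ 3/2 + 1724.138ms (5/2)
3. 2758.621ms @ 4 + 1379.31ms (2)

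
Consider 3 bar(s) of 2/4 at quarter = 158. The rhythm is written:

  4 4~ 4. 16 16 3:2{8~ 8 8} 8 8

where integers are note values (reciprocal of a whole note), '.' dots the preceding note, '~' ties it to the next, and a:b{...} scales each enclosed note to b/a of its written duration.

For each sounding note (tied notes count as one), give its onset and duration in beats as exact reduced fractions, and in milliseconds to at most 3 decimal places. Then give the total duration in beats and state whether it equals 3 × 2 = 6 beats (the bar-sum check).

1) 0.0ms=0b +379.747ms=1b
2) 379.747ms=1b +949.367ms=5/2b
3) 1329.114ms=7/2b +94.937ms=1/4b
4) 1424.051ms=15/4b +94.937ms=1/4b
5) 1518.987ms=4b +253.165ms=2/3b
6) 1772.152ms=14/3b +126.582ms=1/3b
7) 1898.734ms=5b +189.873ms=1/2b
8) 2088.608ms=11/2b +189.873ms=1/2b
Σ=6b of 6 (158bpm 2/4) — PASS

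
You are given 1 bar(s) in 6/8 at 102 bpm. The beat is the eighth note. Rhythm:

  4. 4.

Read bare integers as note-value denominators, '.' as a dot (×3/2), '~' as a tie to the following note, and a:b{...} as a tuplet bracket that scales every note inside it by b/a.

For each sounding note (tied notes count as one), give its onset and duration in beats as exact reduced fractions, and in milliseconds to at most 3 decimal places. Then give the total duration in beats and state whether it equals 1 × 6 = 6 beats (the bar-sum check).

1) 0.0ms=0b +1764.706ms=3b
2) 1764.706ms=3b +1764.706ms=3b
Σ=6b of 6 (102bpm 6/8) — PASS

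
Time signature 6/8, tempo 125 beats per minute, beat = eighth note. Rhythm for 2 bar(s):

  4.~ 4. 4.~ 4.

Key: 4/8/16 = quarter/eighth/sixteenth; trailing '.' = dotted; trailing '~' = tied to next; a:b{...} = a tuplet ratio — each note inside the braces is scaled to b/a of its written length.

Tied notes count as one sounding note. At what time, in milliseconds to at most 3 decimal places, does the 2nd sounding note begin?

note 2 onset = 6b = 2880.0ms

1. 0.0ms @ 0 + 2880.0ms (6)
2. 2880.0ms @ 6 + 2880.0ms (6)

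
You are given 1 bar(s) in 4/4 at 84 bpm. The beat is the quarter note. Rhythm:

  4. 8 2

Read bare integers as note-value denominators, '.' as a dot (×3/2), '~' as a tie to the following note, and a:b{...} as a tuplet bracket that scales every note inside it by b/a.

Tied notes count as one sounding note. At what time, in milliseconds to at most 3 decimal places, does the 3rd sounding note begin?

note 3 onset = 2b = 1428.571ms

1. 0.0ms @ 0 + 1071.429ms (3/2)
2. 1071.429ms @ 3/2 + 357.143ms (1/2)
3. 1428.571ms @ 2 + 1428.571ms (2)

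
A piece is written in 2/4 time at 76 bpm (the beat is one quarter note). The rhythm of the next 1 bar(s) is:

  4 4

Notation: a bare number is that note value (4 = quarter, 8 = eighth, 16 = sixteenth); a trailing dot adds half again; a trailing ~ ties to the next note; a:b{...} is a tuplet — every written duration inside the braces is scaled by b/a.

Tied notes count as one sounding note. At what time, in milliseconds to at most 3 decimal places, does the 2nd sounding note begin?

note 2 onset = 1b = 789.474ms

1. 0.0ms @ 0 + 789.474ms (1)
2. 789.474ms @ 1 + 789.474ms (1)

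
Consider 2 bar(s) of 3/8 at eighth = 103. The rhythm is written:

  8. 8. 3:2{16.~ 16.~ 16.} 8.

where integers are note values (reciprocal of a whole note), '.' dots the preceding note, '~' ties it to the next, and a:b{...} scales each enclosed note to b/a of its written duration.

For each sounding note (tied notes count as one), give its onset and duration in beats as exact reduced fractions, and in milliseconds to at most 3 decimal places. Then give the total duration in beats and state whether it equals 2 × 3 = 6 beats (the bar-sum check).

1) 0.0ms=0b +873.786ms=3/2b
2) 873.786ms=3/2b +873.786ms=3/2b
3) 1747.573ms=3b +873.786ms=3/2b
4) 2621.359ms=9/2b +873.786ms=3/2b
Σ=6b of 6 (103bpm 3/8) — PASS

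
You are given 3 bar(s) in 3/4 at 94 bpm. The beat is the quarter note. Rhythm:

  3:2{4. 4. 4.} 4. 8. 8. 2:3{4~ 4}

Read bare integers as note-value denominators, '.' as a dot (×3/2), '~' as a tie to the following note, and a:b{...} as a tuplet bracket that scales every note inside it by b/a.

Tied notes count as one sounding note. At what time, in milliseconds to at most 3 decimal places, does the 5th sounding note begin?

note 5 onset = 9/2b = 2872.34ms

1. 0.0ms @ 0 + 638.298ms (1)
2. 638.298ms @ 1 + 638.298ms (1)
3. 1276.596ms @ 2 + 638.298ms (1)
4. 1914.894ms @ 3 + 957.447ms (3/2)
5. 2872.34ms @ 9/2 + 478.723ms (3/4)
6. 3351.064ms @ 21/4 + 478.723ms (3/4)
7. 3829.787ms @ 6 + 1914.894ms (3)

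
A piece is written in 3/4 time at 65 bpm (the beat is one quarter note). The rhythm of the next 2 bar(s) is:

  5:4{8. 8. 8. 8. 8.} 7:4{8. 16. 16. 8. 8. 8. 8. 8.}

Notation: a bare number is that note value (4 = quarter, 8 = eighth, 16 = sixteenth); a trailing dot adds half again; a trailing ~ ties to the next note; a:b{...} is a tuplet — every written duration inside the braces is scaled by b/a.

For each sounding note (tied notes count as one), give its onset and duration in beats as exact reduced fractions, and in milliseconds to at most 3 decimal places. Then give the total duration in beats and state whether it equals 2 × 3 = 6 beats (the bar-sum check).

1) 0.0ms=0b +553.846ms=3/5b
2) 553.846ms=3/5b +553.846ms=3/5b
3) 1107.692ms=6/5b +553.846ms=3/5b
4) 1661.538ms=9/5b +553.846ms=3/5b
5) 2215.385ms=12/5b +553.846ms=3/5b
6) 2769.231ms=3b +395.604ms=3/7b
7) 3164.835ms=24/7b +197.802ms=3/14b
8) 3362.637ms=51/14b +197.802ms=3/14b
9) 3560.44ms=27/7b +395.604ms=3/7b
10) 3956.044ms=30/7b +395.604ms=3/7b
11) 4351.648ms=33/7b +395.604ms=3/7b
12) 4747.253ms=36/7b +395.604ms=3/7b
13) 5142.857ms=39/7b +395.604ms=3/7b
Σ=6b of 6 (65bpm 3/4) — PASS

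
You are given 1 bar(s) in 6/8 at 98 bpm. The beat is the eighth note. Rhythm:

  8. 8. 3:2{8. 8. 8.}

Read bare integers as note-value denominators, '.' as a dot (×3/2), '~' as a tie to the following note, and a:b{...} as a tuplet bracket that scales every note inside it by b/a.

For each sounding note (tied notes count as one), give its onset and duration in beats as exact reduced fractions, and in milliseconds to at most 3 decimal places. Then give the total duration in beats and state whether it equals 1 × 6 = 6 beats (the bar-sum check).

1) 0.0ms=0b +918.367ms=3/2b
2) 918.367ms=3/2b +918.367ms=3/2b
3) 1836.735ms=3b +612.245ms=1b
4) 2448.98ms=4b +612.245ms=1b
5) 3061.224ms=5b +612.245ms=1b
Σ=6b of 6 (98bpm 6/8) — PASS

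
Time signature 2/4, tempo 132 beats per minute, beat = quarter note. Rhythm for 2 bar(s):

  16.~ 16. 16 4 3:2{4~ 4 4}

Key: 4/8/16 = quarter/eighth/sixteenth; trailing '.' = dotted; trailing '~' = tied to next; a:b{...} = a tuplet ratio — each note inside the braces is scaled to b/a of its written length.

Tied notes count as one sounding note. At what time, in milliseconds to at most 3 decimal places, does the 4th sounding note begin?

note 4 onset = 2b = 909.091ms

1. 0.0ms @ 0 + 340.909ms (3/4)
2. 340.909ms @ 3/4 + 113.636ms (1/4)
3. 454.545ms @ 1 + 454.545ms (1)
4. 909.091ms @ 2 + 606.061ms (4/3)
5. 1515.152ms @ 10/3 + 303.03ms (2/3)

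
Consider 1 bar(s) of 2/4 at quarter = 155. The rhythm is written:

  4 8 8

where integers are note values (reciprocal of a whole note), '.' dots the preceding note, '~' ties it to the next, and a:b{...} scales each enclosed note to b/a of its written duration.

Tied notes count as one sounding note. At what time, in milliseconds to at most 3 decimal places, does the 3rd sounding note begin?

1. 0.0ms @ 0 + 387.097ms (1)
2. 387.097ms @ 1 + 193.548ms (1/2)
3. 580.645ms @ 3/2 + 193.548ms (1/2)

note 3 onset = 3/2b = 580.645ms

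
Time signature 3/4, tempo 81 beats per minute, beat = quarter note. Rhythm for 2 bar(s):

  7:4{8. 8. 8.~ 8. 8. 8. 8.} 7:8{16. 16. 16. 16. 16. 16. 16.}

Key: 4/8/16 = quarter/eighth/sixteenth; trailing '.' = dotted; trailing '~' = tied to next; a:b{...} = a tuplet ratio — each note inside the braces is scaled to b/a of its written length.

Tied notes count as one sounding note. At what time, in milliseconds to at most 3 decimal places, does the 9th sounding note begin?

note 9 onset = 27/7b = 2857.143ms

1. 0.0ms @ 0 + 317.46ms (3/7)
2. 317.46ms @ 3/7 + 317.46ms (3/7)
3. 634.921ms @ 6/7 + 634.921ms (6/7)
4. 1269.841ms @ 12/7 + 317.46ms (3/7)
5. 1587.302ms @ 15/7 + 317.46ms (3/7)
6. 1904.762ms @ 18/7 + 317.46ms (3/7)
7. 2222.222ms @ 3 + 317.46ms (3/7)
8. 2539.683ms @ 24/7 + 317.46ms (3/7)
9. 2857.143ms @ 27/7 + 317.46ms (3/7)
10. 3174.603ms @ 30/7 + 317.46ms (3/7)
11. 3492.063ms @ 33/7 + 317.46ms (3/7)
12. 3809.524ms @ 36/7 + 317.46ms (3/7)
13. 4126.984ms @ 39/7 + 317.46ms (3/7)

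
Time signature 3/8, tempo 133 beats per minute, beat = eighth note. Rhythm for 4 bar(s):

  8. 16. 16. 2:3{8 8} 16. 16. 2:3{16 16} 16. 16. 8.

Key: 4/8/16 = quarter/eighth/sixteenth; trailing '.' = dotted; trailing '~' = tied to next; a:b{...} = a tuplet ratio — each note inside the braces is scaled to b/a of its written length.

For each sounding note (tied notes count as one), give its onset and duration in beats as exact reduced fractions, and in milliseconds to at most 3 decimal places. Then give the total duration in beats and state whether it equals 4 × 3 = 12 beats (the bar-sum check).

1) 0.0ms=0b +676.692ms=3/2b
2) 676.692ms=3/2b +338.346ms=3/4b
3) 1015.038ms=9/4b +338.346ms=3/4b
4) 1353.383ms=3b +676.692ms=3/2b
5) 2030.075ms=9/2b +676.692ms=3/2b
6) 2706.767ms=6b +338.346ms=3/4b
7) 3045.113ms=27/4b +338.346ms=3/4b
8) 3383.459ms=15/2b +338.346ms=3/4b
9) 3721.805ms=33/4b +338.346ms=3/4b
10) 4060.15ms=9b +338.346ms=3/4b
11) 4398.496ms=39/4b +338.346ms=3/4b
12) 4736.842ms=21/2b +676.692ms=3/2b
Σ=12b of 12 (133bpm 3/8) — PASS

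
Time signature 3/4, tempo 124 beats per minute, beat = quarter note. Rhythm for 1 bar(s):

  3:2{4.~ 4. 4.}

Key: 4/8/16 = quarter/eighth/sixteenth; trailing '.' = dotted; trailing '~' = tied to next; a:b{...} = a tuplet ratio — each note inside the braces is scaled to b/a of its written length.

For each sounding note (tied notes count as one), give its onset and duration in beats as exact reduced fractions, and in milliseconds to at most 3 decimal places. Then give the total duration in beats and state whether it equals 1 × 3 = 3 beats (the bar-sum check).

1) 0.0ms=0b +967.742ms=2b
2) 967.742ms=2b +483.871ms=1b
Σ=3b of 3 (124bpm 3/4) — PASS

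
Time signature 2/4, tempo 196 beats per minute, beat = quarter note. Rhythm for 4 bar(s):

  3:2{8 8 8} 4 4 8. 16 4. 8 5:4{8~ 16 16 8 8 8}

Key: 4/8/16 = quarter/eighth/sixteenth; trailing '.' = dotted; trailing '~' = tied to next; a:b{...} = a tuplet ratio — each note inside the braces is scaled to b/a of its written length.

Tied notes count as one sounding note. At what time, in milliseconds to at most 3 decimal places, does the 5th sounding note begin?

note 5 onset = 2b = 612.245ms

1. 0.0ms @ 0 + 102.041ms (1/3)
2. 102.041ms @ 1/3 + 102.041ms (1/3)
3. 204.082ms @ 2/3 + 102.041ms (1/3)
4. 306.122ms @ 1 + 306.122ms (1)
5. 612.245ms @ 2 + 306.122ms (1)
6. 918.367ms @ 3 + 229.592ms (3/4)
7. 1147.959ms @ 15/4 + 76.531ms (1/4)
8. 1224.49ms @ 4 + 459.184ms (3/2)
9. 1683.673ms @ 11/2 + 153.061ms (1/2)
10. 1836.735ms @ 6 + 183.673ms (3/5)
11. 2020.408ms @ 33/5 + 61.224ms (1/5)
12. 2081.633ms @ 34/5 + 122.449ms (2/5)
13. 2204.082ms @ 36/5 + 122.449ms (2/5)
14. 2326.531ms @ 38/5 + 122.449ms (2/5)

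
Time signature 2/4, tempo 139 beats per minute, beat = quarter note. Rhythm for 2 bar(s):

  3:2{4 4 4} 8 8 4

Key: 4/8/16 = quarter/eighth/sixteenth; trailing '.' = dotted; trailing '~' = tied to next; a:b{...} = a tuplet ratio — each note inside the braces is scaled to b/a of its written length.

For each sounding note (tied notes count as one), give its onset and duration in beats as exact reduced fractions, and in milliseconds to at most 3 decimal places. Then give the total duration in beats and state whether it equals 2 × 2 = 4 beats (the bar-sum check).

1) 0.0ms=0b +287.77ms=2/3b
2) 287.77ms=2/3b +287.77ms=2/3b
3) 575.54ms=4/3b +287.77ms=2/3b
4) 863.309ms=2b +215.827ms=1/2b
5) 1079.137ms=5/2b +215.827ms=1/2b
6) 1294.964ms=3b +431.655ms=1b
Σ=4b of 4 (139bpm 2/4) — PASS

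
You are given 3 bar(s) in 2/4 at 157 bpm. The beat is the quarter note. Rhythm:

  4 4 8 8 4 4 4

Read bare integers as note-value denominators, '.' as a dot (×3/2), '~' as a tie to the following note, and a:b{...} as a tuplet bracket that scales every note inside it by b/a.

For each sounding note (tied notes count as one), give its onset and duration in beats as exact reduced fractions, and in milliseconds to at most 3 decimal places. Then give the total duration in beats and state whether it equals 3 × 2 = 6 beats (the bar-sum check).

1) 0.0ms=0b +382.166ms=1b
2) 382.166ms=1b +382.166ms=1b
3) 764.331ms=2b +191.083ms=1/2b
4) 955.414ms=5/2b +191.083ms=1/2b
5) 1146.497ms=3b +382.166ms=1b
6) 1528.662ms=4b +382.166ms=1b
7) 1910.828ms=5b +382.166ms=1b
Σ=6b of 6 (157bpm 2/4) — PASS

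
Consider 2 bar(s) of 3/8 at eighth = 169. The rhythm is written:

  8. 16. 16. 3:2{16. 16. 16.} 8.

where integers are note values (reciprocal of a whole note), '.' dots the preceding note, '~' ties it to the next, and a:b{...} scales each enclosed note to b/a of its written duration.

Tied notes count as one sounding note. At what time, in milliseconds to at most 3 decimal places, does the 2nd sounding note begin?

note 2 onset = 3/2b = 532.544ms

1. 0.0ms @ 0 + 532.544ms (3/2)
2. 532.544ms @ 3/2 + 266.272ms (3/4)
3. 798.817ms @ 9/4 + 266.272ms (3/4)
4. 1065.089ms @ 3 + 177.515ms (1/2)
5. 1242.604ms @ 7/2 + 177.515ms (1/2)
6. 1420.118ms @ 4 + 177.515ms (1/2)
7. 1597.633ms @ 9/2 + 532.544ms (3/2)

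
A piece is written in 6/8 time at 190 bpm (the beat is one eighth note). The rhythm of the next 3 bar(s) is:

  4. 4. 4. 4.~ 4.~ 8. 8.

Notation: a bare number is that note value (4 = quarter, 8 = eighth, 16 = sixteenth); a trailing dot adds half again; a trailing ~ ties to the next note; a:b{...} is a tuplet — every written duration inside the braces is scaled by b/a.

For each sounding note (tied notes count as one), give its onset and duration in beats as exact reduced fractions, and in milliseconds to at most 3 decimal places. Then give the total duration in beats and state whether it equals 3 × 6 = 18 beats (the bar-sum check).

1) 0.0ms=0b +947.368ms=3b
2) 947.368ms=3b +947.368ms=3b
3) 1894.737ms=6b +947.368ms=3b
4) 2842.105ms=9b +2368.421ms=15/2b
5) 5210.526ms=33/2b +473.684ms=3/2b
Σ=18b of 18 (190bpm 6/8) — PASS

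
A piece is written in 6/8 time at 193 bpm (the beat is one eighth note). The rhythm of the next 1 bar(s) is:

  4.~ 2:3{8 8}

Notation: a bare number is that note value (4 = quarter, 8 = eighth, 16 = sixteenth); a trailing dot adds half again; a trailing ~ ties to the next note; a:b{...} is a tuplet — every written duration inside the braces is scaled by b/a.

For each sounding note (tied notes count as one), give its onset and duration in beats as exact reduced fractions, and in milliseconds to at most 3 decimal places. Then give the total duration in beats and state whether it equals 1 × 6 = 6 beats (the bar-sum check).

1) 0.0ms=0b +1398.964ms=9/2b
2) 1398.964ms=9/2b +466.321ms=3/2b
Σ=6b of 6 (193bpm 6/8) — PASS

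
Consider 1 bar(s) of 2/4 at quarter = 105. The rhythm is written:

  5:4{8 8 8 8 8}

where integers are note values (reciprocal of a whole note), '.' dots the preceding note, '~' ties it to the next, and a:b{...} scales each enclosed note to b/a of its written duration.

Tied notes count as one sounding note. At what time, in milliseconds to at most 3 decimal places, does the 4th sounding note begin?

note 4 onset = 6/5b = 685.714ms

1. 0.0ms @ 0 + 228.571ms (2/5)
2. 228.571ms @ 2/5 + 228.571ms (2/5)
3. 457.143ms @ 4/5 + 228.571ms (2/5)
4. 685.714ms @ 6/5 + 228.571ms (2/5)
5. 914.286ms @ 8/5 + 228.571ms (2/5)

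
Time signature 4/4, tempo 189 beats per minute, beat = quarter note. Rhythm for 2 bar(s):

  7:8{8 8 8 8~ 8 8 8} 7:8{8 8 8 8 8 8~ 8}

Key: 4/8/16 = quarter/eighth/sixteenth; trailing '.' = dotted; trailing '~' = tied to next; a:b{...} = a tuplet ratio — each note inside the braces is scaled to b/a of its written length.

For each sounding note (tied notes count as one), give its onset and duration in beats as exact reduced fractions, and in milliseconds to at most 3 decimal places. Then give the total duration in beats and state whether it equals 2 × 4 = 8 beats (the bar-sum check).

1) 0.0ms=0b +181.406ms=4/7b
2) 181.406ms=4/7b +181.406ms=4/7b
3) 362.812ms=8/7b +181.406ms=4/7b
4) 544.218ms=12/7b +362.812ms=8/7b
5) 907.029ms=20/7b +181.406ms=4/7b
6) 1088.435ms=24/7b +181.406ms=4/7b
7) 1269.841ms=4b +181.406ms=4/7b
8) 1451.247ms=32/7b +181.406ms=4/7b
9) 1632.653ms=36/7b +181.406ms=4/7b
10) 1814.059ms=40/7b +181.406ms=4/7b
11) 1995.465ms=44/7b +181.406ms=4/7b
12) 2176.871ms=48/7b +362.812ms=8/7b
Σ=8b of 8 (189bpm 4/4) — PASS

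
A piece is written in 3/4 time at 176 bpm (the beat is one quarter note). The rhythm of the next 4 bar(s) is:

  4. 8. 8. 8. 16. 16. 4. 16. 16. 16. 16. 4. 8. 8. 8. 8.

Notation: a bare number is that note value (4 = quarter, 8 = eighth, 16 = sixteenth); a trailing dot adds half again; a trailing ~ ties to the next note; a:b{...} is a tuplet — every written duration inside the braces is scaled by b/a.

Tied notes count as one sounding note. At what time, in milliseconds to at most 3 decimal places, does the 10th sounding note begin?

1. 0.0ms @ 0 + 511.364ms (3/2)
2. 511.364ms @ 3/2 + 255.682ms (3/4)
3. 767.045ms @ 9/4 + 255.682ms (3/4)
4. 1022.727ms @ 3 + 255.682ms (3/4)
5. 1278.409ms @ 15/4 + 127.841ms (3/8)
6. 1406.25ms @ 33/8 + 127.841ms (3/8)
7. 1534.091ms @ 9/2 + 511.364ms (3/2)
8. 2045.455ms @ 6 + 127.841ms (3/8)
9. 2173.295ms @ 51/8 + 127.841ms (3/8)
10. 2301.136ms @ 27/4 + 127.841ms (3/8)
11. 2428.977ms @ 57/8 + 127.841ms (3/8)
12. 2556.818ms @ 15/2 + 511.364ms (3/2)
13. 3068.182ms @ 9 + 255.682ms (3/4)
14. 3323.864ms @ 39/4 + 255.682ms (3/4)
15. 3579.545ms @ 21/2 + 255.682ms (3/4)
16. 3835.227ms @ 45/4 + 255.682ms (3/4)

note 10 onset = 27/4b = 2301.136ms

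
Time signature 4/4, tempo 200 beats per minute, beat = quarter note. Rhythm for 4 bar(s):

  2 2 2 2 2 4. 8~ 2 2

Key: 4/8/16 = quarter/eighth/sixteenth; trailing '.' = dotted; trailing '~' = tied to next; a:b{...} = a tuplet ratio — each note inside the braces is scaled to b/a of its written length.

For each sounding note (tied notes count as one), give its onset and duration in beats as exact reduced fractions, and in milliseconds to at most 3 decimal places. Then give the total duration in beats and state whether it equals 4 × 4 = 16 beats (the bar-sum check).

1) 0.0ms=0b +600.0ms=2b
2) 600.0ms=2b +600.0ms=2b
3) 1200.0ms=4b +600.0ms=2b
4) 1800.0ms=6b +600.0ms=2b
5) 2400.0ms=8b +600.0ms=2b
6) 3000.0ms=10b +450.0ms=3/2b
7) 3450.0ms=23/2b +750.0ms=5/2b
8) 4200.0ms=14b +600.0ms=2b
Σ=16b of 16 (200bpm 4/4) — PASS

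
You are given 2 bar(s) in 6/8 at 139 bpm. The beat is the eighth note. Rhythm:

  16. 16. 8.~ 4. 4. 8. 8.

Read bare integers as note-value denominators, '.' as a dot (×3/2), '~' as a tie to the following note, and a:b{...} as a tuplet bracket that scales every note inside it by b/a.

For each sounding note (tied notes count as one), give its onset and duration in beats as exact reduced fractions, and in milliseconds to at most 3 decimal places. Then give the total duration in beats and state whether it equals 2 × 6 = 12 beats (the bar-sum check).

1) 0.0ms=0b +323.741ms=3/4b
2) 323.741ms=3/4b +323.741ms=3/4b
3) 647.482ms=3/2b +1942.446ms=9/2b
4) 2589.928ms=6b +1294.964ms=3b
5) 3884.892ms=9b +647.482ms=3/2b
6) 4532.374ms=21/2b +647.482ms=3/2b
Σ=12b of 12 (139bpm 6/8) — PASS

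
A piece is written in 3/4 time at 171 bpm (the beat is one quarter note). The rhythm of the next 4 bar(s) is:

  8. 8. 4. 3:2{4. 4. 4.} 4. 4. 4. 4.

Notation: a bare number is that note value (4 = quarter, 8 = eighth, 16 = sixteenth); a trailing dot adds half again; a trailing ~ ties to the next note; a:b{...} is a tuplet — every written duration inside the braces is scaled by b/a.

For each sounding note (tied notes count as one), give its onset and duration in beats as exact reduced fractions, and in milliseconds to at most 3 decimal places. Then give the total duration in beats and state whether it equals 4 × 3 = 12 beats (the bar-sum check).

1) 0.0ms=0b +263.158ms=3/4b
2) 263.158ms=3/4b +263.158ms=3/4b
3) 526.316ms=3/2b +526.316ms=3/2b
4) 1052.632ms=3b +350.877ms=1b
5) 1403.509ms=4b +350.877ms=1b
6) 1754.386ms=5b +350.877ms=1b
7) 2105.263ms=6b +526.316ms=3/2b
8) 2631.579ms=15/2b +526.316ms=3/2b
9) 3157.895ms=9b +526.316ms=3/2b
10) 3684.211ms=21/2b +526.316ms=3/2b
Σ=12b of 12 (171bpm 3/4) — PASS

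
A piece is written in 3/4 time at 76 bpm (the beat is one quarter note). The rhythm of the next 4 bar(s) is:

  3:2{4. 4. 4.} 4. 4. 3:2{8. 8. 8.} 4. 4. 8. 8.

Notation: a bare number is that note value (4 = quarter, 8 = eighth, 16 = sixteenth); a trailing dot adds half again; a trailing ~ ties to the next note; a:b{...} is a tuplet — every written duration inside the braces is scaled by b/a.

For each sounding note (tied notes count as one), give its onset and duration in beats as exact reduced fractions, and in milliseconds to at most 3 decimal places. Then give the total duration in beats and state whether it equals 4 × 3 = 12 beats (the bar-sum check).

1) 0.0ms=0b +789.474ms=1b
2) 789.474ms=1b +789.474ms=1b
3) 1578.947ms=2b +789.474ms=1b
4) 2368.421ms=3b +1184.211ms=3/2b
5) 3552.632ms=9/2b +1184.211ms=3/2b
6) 4736.842ms=6b +394.737ms=1/2b
7) 5131.579ms=13/2b +394.737ms=1/2b
8) 5526.316ms=7b +394.737ms=1/2b
9) 5921.053ms=15/2b +1184.211ms=3/2b
10) 7105.263ms=9b +1184.211ms=3/2b
11) 8289.474ms=21/2b +592.105ms=3/4b
12) 8881.579ms=45/4b +592.105ms=3/4b
Σ=12b of 12 (76bpm 3/4) — PASS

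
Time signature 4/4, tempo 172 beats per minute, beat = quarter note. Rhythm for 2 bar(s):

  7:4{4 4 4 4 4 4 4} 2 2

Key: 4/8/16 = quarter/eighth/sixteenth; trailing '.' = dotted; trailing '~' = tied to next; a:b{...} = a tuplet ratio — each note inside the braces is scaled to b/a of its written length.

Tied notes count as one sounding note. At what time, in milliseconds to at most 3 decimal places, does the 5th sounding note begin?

1. 0.0ms @ 0 + 199.336ms (4/7)
2. 199.336ms @ 4/7 + 199.336ms (4/7)
3. 398.671ms @ 8/7 + 199.336ms (4/7)
4. 598.007ms @ 12/7 + 199.336ms (4/7)
5. 797.342ms @ 16/7 + 199.336ms (4/7)
6. 996.678ms @ 20/7 + 199.336ms (4/7)
7. 1196.013ms @ 24/7 + 199.336ms (4/7)
8. 1395.349ms @ 4 + 697.674ms (2)
9. 2093.023ms @ 6 + 697.674ms (2)

note 5 onset = 16/7b = 797.342ms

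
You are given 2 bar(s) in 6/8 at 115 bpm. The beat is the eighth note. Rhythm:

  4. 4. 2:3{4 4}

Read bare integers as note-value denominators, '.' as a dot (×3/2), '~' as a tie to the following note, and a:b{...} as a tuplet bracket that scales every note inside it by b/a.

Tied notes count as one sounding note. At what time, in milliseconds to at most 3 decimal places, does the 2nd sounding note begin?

note 2 onset = 3b = 1565.217ms

1. 0.0ms @ 0 + 1565.217ms (3)
2. 1565.217ms @ 3 + 1565.217ms (3)
3. 3130.435ms @ 6 + 1565.217ms (3)
4. 4695.652ms @ 9 + 1565.217ms (3)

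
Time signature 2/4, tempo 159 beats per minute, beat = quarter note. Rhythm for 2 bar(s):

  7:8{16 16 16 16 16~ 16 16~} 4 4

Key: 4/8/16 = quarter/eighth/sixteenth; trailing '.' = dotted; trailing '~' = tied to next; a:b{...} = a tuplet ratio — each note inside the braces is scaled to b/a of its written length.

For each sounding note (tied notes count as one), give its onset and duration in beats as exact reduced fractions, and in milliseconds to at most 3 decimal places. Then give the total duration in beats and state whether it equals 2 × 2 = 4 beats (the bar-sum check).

1) 0.0ms=0b +107.817ms=2/7b
2) 107.817ms=2/7b +107.817ms=2/7b
3) 215.633ms=4/7b +107.817ms=2/7b
4) 323.45ms=6/7b +107.817ms=2/7b
5) 431.267ms=8/7b +215.633ms=4/7b
6) 646.9ms=12/7b +485.175ms=9/7b
7) 1132.075ms=3b +377.358ms=1b
Σ=4b of 4 (159bpm 2/4) — PASS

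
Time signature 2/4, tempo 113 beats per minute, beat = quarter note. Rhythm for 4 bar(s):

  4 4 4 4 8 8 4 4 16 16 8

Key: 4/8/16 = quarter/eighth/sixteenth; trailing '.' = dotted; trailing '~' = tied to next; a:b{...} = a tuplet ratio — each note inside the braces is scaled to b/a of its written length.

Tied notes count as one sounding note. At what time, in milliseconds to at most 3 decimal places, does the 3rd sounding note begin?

1. 0.0ms @ 0 + 530.973ms (1)
2. 530.973ms @ 1 + 530.973ms (1)
3. 1061.947ms @ 2 + 530.973ms (1)
4. 1592.92ms @ 3 + 530.973ms (1)
5. 2123.894ms @ 4 + 265.487ms (1/2)
6. 2389.381ms @ 9/2 + 265.487ms (1/2)
7. 2654.867ms @ 5 + 530.973ms (1)
8. 3185.841ms @ 6 + 530.973ms (1)
9. 3716.814ms @ 7 + 132.743ms (1/4)
10. 3849.558ms @ 29/4 + 132.743ms (1/4)
11. 3982.301ms @ 15/2 + 265.487ms (1/2)

note 3 onset = 2b = 1061.947ms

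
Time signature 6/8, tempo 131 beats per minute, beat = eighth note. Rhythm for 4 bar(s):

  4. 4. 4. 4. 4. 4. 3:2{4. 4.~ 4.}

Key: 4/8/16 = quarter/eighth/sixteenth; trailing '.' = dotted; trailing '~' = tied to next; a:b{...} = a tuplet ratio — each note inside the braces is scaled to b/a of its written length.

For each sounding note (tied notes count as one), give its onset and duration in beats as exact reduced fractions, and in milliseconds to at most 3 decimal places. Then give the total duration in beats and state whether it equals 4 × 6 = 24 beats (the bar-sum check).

1) 0.0ms=0b +1374.046ms=3b
2) 1374.046ms=3b +1374.046ms=3b
3) 2748.092ms=6b +1374.046ms=3b
4) 4122.137ms=9b +1374.046ms=3b
5) 5496.183ms=12b +1374.046ms=3b
6) 6870.229ms=15b +1374.046ms=3b
7) 8244.275ms=18b +916.031ms=2b
8) 9160.305ms=20b +1832.061ms=4b
Σ=24b of 24 (131bpm 6/8) — PASS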